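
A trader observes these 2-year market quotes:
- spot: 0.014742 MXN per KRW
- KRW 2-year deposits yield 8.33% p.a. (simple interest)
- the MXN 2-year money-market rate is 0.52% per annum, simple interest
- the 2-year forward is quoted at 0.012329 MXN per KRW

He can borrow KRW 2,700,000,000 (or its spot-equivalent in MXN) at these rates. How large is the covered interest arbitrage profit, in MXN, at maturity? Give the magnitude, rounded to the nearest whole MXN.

T = 2 years.
Keep in KRW, deliver into the forward: 2,700,000,000·1.166600·0.012329 = MXN 38,834,130.78.
Swap to MXN now, deposit: 2,700,000,000·0.014742·1.010400 = MXN 40,217,355.36.
The quoted forward undervalues KRW, so borrow KRW, convert to MXN at spot, deposit the MXN at 0.52%, and buy KRW forward at 0.012329 to cover the loan.
Arbitrage profit = |38,834,130.78 − 40,217,355.36| = MXN 1,383,225.

MXN 1,383,225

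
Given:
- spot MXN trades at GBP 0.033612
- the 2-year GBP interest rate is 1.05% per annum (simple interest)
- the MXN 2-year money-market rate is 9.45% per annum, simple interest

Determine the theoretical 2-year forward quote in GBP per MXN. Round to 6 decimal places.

0.028863

T = 2 years.
GBP growth factor: 1 + 0.0105×2 = 1.021000.
MXN growth factor: 1 + 0.0945×2 = 1.189000.
So F = 0.033612 × 1.021000 / 1.189000 = 0.02886279 (GBP/MXN).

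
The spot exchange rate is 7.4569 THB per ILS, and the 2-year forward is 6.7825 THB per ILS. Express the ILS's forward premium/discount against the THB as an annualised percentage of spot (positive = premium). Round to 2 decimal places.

-4.52%

T = 2 years.
Period premium: (6.7825 − 7.4569)/7.4569 = -0.0904397.
Per annum: -0.0904397 / 2 = -0.045220 = -4.52%.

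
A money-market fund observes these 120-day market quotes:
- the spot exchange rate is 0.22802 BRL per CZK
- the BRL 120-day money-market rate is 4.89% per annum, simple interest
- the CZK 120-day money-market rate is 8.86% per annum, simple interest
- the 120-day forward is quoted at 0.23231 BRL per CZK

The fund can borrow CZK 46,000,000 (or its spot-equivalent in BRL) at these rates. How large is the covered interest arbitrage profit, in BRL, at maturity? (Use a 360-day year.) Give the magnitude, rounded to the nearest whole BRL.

T = 120/360 years.
Keep in CZK, deliver into the forward: 46,000,000·1.0295333333·0.23231 = BRL 11,001,860.88.
Swap to BRL now, deposit: 46,000,000·0.22802·1.016300 = BRL 10,659,889.40.
The quoted forward overvalues CZK, so borrow BRL, buy CZK at spot, deposit the CZK at 8.86%, and sell the proceeds forward at 0.23231.
Profit = 11,001,860.88 − 10,659,889.40 = BRL 341,971.

BRL 341,971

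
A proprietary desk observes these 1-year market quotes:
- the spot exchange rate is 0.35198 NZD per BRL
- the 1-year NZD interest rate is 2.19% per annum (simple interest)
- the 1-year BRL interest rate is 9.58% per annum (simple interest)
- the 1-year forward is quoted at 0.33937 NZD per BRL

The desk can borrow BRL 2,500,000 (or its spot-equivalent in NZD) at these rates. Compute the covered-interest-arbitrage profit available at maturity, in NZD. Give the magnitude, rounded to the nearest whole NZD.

NZD 30,483

T = 1 year.
Keep in BRL, deliver into the forward: 2,500,000·1.095800·0.33937 = NZD 929,704.12.
Swap to NZD now, deposit: 2,500,000·0.35198·1.021900 = NZD 899,220.91.
The quoted forward overvalues BRL, so borrow NZD, buy BRL at spot, deposit the BRL at 9.58%, and sell the proceeds forward at 0.33937.
Profit = 929,704.12 − 899,220.91 = NZD 30,483.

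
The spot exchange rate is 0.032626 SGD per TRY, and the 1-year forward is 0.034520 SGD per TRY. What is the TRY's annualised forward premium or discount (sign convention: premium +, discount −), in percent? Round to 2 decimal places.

+5.81%

T = 1 year.
(F − S)/S = (0.034520 − 0.032626)/0.032626 = 0.0580519.
Per annum: 0.0580519 / 1 = 0.058052 = 5.81%.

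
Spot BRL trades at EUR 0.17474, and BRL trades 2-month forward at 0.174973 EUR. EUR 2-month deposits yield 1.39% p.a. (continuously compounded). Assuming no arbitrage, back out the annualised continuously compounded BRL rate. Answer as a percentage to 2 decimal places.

0.59%

T = 2/12 years.
F/S = 0.174973/0.17474 = 1.0013334 = (growth of EUR) / (growth of BRL).
EUR growth factor: e^(0.0139×2/12) = 1.0023194.
That pins the BRL growth at 1.0009847.
r = ln(1.0009847)/(2/12) = 0.005905 → 0.59%.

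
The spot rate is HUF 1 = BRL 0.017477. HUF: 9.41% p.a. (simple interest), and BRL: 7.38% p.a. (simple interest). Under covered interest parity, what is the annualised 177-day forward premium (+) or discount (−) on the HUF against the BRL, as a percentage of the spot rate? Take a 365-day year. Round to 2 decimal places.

T = 177/365 years.
No-arbitrage forward: 0.017477 × 1.0357879 / 1.0456321 = 0.017312461 BRL/HUF.
(F − S)/S ÷ T = (0.017312461 − 0.017477)/0.017477/(177/365) = -0.019414 → -1.94%.

-1.94%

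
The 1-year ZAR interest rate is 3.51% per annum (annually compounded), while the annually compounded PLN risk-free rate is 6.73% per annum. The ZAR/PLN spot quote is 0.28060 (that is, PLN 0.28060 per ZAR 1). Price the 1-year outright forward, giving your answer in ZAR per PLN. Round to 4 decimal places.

T = 1 year.
Growth of 1 PLN over T: (1 + 0.0673)^1 = 1.067300.
ZAR growth factor: (1 + 0.0351)^1 = 1.035100.
Forward (PLN per ZAR) = 0.2806 × 1.067300 / 1.035100 = 0.2893289.
Quoted the other way: 1/0.2893289 = 3.4563 ZAR per PLN.

3.4563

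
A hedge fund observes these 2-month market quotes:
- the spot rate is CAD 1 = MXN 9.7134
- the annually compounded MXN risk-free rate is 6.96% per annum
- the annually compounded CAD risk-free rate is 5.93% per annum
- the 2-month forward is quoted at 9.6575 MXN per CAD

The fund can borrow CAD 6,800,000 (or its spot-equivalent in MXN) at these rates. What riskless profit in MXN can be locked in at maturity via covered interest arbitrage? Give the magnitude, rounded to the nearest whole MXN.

MXN 491,425

T = 2/12 years.
Route A — deposit CAD, sell forward: 6,800,000 × 1.0096476266 × 9.6575 = MXN 66,304,569.29.
Route B — convert at spot, deposit MXN: 6,800,000 × 9.7134 × 1.0112772385 = MXN 66,795,994.23.
The quoted forward undervalues CAD, so borrow CAD, convert to MXN at spot, deposit the MXN at 6.96%, and buy CAD forward at 9.6575 to cover the loan.
Arbitrage profit = |66,304,569.29 − 66,795,994.23| = MXN 491,425.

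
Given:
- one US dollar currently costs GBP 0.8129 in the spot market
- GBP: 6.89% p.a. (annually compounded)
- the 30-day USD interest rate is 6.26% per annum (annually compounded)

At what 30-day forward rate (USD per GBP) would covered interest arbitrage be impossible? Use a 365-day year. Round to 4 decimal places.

1.2296

T = 30/365 years.
GBP accumulates by (1 + 0.0689)^(30/365) = 1.0054915.
USD growth factor: (1 + 0.0626)^(30/365) = 1.0050031.
CIP: F = S · (grow GBP)/(grow USD) = 0.8129 × 1.0054915/1.0050031 = 0.8132950 GBP per USD.
Quoted the other way: 1/0.8132950 = 1.2296 USD per GBP.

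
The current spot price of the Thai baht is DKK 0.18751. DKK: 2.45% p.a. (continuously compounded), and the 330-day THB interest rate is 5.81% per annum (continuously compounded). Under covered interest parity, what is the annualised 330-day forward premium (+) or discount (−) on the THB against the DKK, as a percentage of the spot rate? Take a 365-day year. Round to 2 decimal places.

-3.31%

T = 330/365 years.
F = S · g_DKK/g_THB = 0.18751 × 1.0223978/1.0539329 = 0.18189945.
Annualised premium = (F − S)/S × (1/T) = (0.18189945 − 0.18751)/0.18751 ÷ (330/365) = -3.31%.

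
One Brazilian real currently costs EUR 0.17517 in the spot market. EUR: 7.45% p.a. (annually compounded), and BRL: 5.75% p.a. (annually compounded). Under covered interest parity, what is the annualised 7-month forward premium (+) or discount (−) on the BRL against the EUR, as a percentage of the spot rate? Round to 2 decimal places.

T = 7/12 years.
No-arbitrage forward: 0.17517 × 1.0428065 / 1.0331504 = 0.17680719 EUR/BRL.
Annualised premium = (F − S)/S × (1/T) = (0.17680719 − 0.17517)/0.17517 ÷ (7/12) = 1.60%.

+1.60%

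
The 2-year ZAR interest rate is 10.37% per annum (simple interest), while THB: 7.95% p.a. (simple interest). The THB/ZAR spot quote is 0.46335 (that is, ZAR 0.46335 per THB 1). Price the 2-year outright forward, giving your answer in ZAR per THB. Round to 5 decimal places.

0.48270

T = 2 years.
ZAR accumulates by 1 + 0.1037×2 = 1.207400.
THB growth factor: 1 + 0.0795×2 = 1.159000.
Forward (ZAR per THB) = 0.46335 × 1.207400 / 1.159000 = 0.4826996.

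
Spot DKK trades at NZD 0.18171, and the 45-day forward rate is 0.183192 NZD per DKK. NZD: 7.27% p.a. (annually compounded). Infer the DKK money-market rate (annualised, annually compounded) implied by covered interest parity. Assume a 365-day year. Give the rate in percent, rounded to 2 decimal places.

T = 45/365 years.
By CIP, F/S equals the NZD-to-DKK growth ratio: 0.183192/0.18171 = 1.0081559.
The NZD side grows by (1 + 0.0727)^(45/365) = 1.0086897.
That pins the DKK growth at 1.0005295.
r = 1.0005295^(365/45) − 1 = 0.004303 → 0.43%.

0.43%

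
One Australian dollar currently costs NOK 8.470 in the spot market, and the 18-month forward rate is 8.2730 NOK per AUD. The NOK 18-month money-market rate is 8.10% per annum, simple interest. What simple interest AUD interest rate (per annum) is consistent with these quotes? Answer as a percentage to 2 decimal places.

9.88%

T = 18/12 years.
By CIP, F/S equals the NOK-to-AUD growth ratio: 8.273/8.47 = 0.9767414.
The NOK side grows by 1 + 0.0810×18/12 = 1.121500.
So the AUD growth factor = 1.1482057.
(1.1482057 − 1)/T = 0.098804, i.e. 9.88%.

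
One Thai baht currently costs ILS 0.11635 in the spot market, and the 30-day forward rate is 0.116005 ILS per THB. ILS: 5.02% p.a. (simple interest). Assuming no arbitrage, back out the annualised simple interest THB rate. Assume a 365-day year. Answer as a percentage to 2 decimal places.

8.65%

T = 30/365 years.
By CIP, F/S equals the ILS-to-THB growth ratio: 0.116005/0.11635 = 0.9970348.
The ILS side grows by 1 + 0.0502×30/365 = 1.004126.
That pins the THB growth at 1.0071123.
r = (1.0071123 − 1)/(30/365) = 0.086533 → 8.65%.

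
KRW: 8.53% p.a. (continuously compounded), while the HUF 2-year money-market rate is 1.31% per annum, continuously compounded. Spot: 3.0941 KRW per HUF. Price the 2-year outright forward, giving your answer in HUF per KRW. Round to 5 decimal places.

0.27974

T = 2 years.
KRW growth factor: e^(0.0853×2) = 1.1860162.
Growth of 1 HUF over T: e^(0.0131×2) = 1.0265462.
So F = 3.0941 × 1.1860162 / 1.0265462 = 3.574757 (KRW/HUF).
Invert for HUF per KRW: 1 / 3.574757 = 0.27974.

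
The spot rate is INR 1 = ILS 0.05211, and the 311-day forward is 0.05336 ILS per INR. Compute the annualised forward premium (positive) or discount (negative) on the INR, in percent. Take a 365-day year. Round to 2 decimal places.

T = 311/365 years.
(F − S)/S = (0.05336 − 0.05211)/0.05211 = 0.0239877.
Annualise by dividing by T: 0.0239877 / (311/365) = 0.028153 → 2.82%.

+2.82%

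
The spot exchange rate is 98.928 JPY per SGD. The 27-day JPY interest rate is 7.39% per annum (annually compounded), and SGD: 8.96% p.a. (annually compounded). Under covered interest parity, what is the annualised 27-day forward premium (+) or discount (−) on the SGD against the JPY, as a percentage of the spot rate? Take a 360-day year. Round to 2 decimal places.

T = 27/360 years.
No-arbitrage forward: 98.928 × 1.0053616 / 1.0064566 = 98.820369 JPY/SGD.
(F − S)/S ÷ T = (98.820369 − 98.928)/98.928/(27/360) = -0.014506 → -1.45%.

-1.45%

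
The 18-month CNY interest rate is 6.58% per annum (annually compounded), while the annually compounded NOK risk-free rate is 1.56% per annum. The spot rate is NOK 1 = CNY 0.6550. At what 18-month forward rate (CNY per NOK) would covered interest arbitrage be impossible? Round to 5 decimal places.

T = 18/12 years.
Growth of 1 CNY over T: (1 + 0.0658)^(18/12) = 1.1003062.
NOK accumulates by (1 + 0.0156)^(18/12) = 1.023491.
So F = 0.655 × 1.1003062 / 1.023491 = 0.7041592 (CNY/NOK).

0.70416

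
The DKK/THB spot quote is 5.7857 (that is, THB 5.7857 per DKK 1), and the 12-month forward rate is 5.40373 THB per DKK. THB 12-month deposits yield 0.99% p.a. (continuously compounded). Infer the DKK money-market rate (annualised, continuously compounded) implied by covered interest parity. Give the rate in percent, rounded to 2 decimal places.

T = 1 year.
By CIP, F/S equals the THB-to-DKK growth ratio: 5.40373/5.7857 = 0.9339803.
The THB side grows by e^(0.0099×1) = 1.0099492.
So the DKK growth factor = 1.0813389.
Take logs: ln 1.0813389 / 1 = 0.078200, so 7.82%.

7.82%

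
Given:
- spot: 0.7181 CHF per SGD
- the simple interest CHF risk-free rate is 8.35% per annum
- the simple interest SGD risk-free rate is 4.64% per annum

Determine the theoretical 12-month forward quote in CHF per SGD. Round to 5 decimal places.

T = 1 year.
CHF growth factor: 1 + 0.0835×1 = 1.083500.
Growth of 1 SGD over T: 1 + 0.0464×1 = 1.046400.
Forward (CHF per SGD) = 0.7181 × 1.083500 / 1.046400 = 0.7435602.

0.74356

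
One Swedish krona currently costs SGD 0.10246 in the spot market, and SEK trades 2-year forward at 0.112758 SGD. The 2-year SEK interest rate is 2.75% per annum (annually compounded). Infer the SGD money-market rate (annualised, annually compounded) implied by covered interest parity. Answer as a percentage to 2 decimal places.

T = 2 years.
F/S = 0.112758/0.10246 = 1.1005075 = (growth of SGD) / (growth of SEK).
The SEK side grows by (1 + 0.0275)^2 = 1.0557563.
So the SGD growth factor = 1.1618677.
Annualise: 1.1618677^(1/2) − 1 = 0.077900 = 7.79%.

7.79%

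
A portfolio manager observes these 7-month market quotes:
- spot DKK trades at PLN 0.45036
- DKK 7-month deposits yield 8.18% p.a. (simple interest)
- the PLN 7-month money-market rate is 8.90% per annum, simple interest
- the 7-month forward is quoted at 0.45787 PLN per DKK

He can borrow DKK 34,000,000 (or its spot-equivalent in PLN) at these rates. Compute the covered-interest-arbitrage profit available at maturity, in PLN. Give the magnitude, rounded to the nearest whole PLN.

T = 7/12 years.
Keep in DKK, deliver into the forward: 34,000,000·1.0477166667·0.45787 = PLN 16,310,413.03.
Swap to PLN now, deposit: 34,000,000·0.45036·1.0519166667 = PLN 16,107,200.46.
The quoted forward overvalues DKK, so borrow PLN, buy DKK at spot, deposit the DKK at 8.18%, and sell the proceeds forward at 0.45787.
The gap between the two covered legs is PLN 203,213.

PLN 203,213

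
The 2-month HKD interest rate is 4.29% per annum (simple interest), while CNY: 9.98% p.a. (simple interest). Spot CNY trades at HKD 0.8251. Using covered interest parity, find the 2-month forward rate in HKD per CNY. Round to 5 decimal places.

T = 2/12 years.
HKD growth factor: 1 + 0.0429×2/12 = 1.007150.
CNY accumulates by 1 + 0.0998×2/12 = 1.0166333.
CIP: F = S · (grow HKD)/(grow CNY) = 0.8251 × 1.007150/1.0166333 = 0.8174033 HKD per CNY.

0.81740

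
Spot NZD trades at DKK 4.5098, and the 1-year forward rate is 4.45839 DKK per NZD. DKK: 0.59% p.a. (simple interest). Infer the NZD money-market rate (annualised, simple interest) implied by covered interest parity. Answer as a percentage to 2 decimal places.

1.75%

T = 1 year.
F/S = 4.45839/4.5098 = 0.9886004 = (growth of DKK) / (growth of NZD).
The DKK side grows by 1 + 0.0059×1 = 1.005900.
So the NZD growth factor = 1.0174991.
(1.0174991 − 1)/T = 0.017499, i.e. 1.75%.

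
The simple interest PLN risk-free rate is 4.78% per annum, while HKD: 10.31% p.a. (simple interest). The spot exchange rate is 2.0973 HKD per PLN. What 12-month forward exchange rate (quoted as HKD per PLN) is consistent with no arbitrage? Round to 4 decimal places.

2.2080

T = 1 year.
HKD growth factor: 1 + 0.1031×1 = 1.103100.
PLN accumulates by 1 + 0.0478×1 = 1.047800.
CIP: F = S · (grow HKD)/(grow PLN) = 2.0973 × 1.103100/1.047800 = 2.207990 HKD per PLN.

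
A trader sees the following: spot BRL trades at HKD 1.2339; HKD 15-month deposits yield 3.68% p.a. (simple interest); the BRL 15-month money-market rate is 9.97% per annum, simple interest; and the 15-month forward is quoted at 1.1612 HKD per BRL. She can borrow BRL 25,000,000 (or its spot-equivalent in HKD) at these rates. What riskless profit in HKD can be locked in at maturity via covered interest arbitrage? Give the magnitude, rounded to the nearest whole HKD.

HKD 381,379

T = 15/12 years.
Keep in BRL, deliver into the forward: 25,000,000·1.124625·1.1612 = HKD 32,647,863.75.
Swap to HKD now, deposit: 25,000,000·1.2339·1.046000 = HKD 32,266,485.00.
The quoted forward overvalues BRL, so borrow HKD, buy BRL at spot, deposit the BRL at 9.97%, and sell the proceeds forward at 1.1612.
The gap between the two covered legs is HKD 381,379.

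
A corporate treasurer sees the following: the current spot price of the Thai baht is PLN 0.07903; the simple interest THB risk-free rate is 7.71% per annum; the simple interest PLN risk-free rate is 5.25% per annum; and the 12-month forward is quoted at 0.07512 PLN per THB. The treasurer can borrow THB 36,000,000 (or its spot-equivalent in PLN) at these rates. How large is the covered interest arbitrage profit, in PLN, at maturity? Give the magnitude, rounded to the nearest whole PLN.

PLN 81,624

T = 1 year.
Route A — deposit THB, sell forward: 36,000,000 × 1.077100 × 0.07512 = PLN 2,912,823.07.
Route B — convert at spot, deposit PLN: 36,000,000 × 0.07903 × 1.052500 = PLN 2,994,446.70.
The quoted forward undervalues THB, so borrow THB, convert to PLN at spot, deposit the PLN at 5.25%, and buy THB forward at 0.07512 to cover the loan.
Profit = 2,994,446.70 − 2,912,823.07 = PLN 81,624.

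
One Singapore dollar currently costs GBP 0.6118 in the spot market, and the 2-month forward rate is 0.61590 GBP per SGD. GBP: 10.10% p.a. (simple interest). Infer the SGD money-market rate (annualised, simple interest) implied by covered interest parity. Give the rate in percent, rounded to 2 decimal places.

6.04%

T = 2/12 years.
F/S = 0.6159/0.6118 = 1.0067015 = (growth of GBP) / (growth of SGD).
GBP growth factor: 1 + 0.1010×2/12 = 1.0168333.
That pins the SGD growth at 1.0100644.
r = (1.0100644 − 1)/(2/12) = 0.060386 → 6.04%.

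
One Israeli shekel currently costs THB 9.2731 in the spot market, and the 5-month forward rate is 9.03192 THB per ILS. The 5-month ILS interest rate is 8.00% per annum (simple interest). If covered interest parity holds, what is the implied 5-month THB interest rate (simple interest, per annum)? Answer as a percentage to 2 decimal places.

T = 5/12 years.
CIP gives F = S · g_THB/g_ILS, so g_THB/g_ILS = 9.03192/9.2731 = 0.9739914.
The ILS side grows by 1 + 0.0800×5/12 = 1.0333333.
That pins the THB growth at 1.0064577.
r = (1.0064577 − 1)/(5/12) = 0.015498 → 1.55%.

1.55%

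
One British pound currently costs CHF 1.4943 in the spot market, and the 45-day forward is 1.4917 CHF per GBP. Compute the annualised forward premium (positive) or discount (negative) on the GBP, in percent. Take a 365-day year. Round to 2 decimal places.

T = 45/365 years.
(F − S)/S = (1.4917 − 1.4943)/1.4943 = -0.0017399.
Per annum: -0.0017399 / (45/365) = -0.014113 = -1.41%.

-1.41%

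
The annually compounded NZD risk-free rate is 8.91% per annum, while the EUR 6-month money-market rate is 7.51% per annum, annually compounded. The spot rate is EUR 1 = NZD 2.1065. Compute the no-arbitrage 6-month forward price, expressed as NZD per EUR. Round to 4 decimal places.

2.1202

T = 6/12 years.
NZD growth factor: (1 + 0.0891)^(6/12) = 1.0435995.
Growth of 1 EUR over T: (1 + 0.0751)^(6/12) = 1.0368703.
So F = 2.1065 × 1.0435995 / 1.0368703 = 2.120171 (NZD/EUR).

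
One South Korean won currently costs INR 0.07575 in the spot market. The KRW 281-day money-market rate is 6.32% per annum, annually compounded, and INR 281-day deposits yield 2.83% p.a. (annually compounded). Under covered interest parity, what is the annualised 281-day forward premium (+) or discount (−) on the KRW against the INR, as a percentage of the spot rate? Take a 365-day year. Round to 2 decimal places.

T = 281/365 years.
F = S · g_INR/g_KRW = 0.07575 × 1.021717/1.0483104 = 0.07382838.
(F − S)/S ÷ T = (0.07382838 − 0.07575)/0.07575/(281/365) = -0.032951 → -3.30%.

-3.30%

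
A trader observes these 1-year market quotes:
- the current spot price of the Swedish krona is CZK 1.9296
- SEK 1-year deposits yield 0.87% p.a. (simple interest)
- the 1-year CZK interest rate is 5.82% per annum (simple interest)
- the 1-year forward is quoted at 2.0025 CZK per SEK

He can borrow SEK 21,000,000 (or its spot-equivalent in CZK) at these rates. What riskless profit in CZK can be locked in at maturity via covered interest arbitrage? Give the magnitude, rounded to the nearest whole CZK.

T = 1 year.
Invest the SEK and cover forward: 21,000,000 × 1.008700 × 2.0025 = CZK 42,418,356.75.
Convert at spot and invest in CZK: 21,000,000 × 1.9296 × 1.058200 = CZK 42,879,957.12.
The quoted forward undervalues SEK, so borrow SEK, convert to CZK at spot, deposit the CZK at 5.82%, and buy SEK forward at 2.0025 to cover the loan.
Arbitrage profit = |42,418,356.75 − 42,879,957.12| = CZK 461,600.

CZK 461,600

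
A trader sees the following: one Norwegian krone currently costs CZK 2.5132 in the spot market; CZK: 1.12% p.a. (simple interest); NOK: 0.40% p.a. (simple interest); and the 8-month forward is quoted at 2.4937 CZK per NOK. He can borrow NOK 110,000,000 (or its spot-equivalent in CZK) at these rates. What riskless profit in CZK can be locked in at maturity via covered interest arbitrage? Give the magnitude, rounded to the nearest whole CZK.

T = 8/12 years.
Invest the NOK and cover forward: 110,000,000 × 1.00266666667 × 2.4937 = CZK 275,038,485.33.
Convert at spot and invest in CZK: 110,000,000 × 2.5132 × 1.00746666667 = CZK 278,516,174.93.
The quoted forward undervalues NOK, so borrow NOK, convert to CZK at spot, deposit the CZK at 1.12%, and buy NOK forward at 2.4937 to cover the loan.
Arbitrage profit = |275,038,485.33 − 278,516,174.93| = CZK 3,477,690.

CZK 3,477,690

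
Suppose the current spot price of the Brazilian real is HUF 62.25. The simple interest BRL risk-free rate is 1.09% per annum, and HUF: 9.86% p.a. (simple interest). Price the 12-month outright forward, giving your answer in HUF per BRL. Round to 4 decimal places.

T = 1 year.
Growth of 1 HUF over T: 1 + 0.0986×1 = 1.098600.
BRL accumulates by 1 + 0.0109×1 = 1.010900.
CIP: F = S · (grow HUF)/(grow BRL) = 62.25 × 1.098600/1.010900 = 67.650460 HUF per BRL.

67.6505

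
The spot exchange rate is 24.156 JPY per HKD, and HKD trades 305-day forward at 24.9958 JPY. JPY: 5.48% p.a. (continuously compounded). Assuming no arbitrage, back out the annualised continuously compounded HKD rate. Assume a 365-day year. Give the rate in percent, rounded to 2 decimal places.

T = 305/365 years.
CIP gives F = S · g_JPY/g_HKD, so g_JPY/g_HKD = 24.9958/24.156 = 1.0347657.
JPY growth factor: e^(0.0548×305/365) = 1.0468564.
Hence g_HKD = 1.0116845.
Take logs: ln 1.0116845 / (305/365) = 0.013902, so 1.39%.

1.39%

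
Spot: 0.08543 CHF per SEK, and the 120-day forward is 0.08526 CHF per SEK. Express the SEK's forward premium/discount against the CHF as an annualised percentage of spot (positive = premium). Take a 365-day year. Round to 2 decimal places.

-0.61%

T = 120/365 years.
Period premium: (0.08526 − 0.08543)/0.08543 = -0.0019899.
Annualise by dividing by T: -0.0019899 / (120/365) = -0.006053 → -0.61%.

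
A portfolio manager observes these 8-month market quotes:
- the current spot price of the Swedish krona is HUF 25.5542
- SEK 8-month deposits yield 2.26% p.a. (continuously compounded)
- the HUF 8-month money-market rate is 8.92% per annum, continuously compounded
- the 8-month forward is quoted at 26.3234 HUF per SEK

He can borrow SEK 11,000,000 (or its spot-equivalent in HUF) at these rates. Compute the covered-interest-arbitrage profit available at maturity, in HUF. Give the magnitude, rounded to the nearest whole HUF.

HUF 4,365,976

T = 8/12 years.
Keep in SEK, deliver into the forward: 11,000,000·1.01518074108·26.3234 = HUF 293,953,095.92.
Swap to HUF now, deposit: 11,000,000·25.5542·1.06127038471 = HUF 298,319,072.31.
The quoted forward undervalues SEK, so borrow SEK, convert to HUF at spot, deposit the HUF at 8.92%, and buy SEK forward at 26.3234 to cover the loan.
The gap between the two covered legs is HUF 4,365,976.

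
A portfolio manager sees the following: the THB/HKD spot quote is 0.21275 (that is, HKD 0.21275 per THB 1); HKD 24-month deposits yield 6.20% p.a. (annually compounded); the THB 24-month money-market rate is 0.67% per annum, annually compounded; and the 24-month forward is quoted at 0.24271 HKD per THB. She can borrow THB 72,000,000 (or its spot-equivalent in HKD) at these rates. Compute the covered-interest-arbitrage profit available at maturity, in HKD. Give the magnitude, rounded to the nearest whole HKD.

T = 2 years.
Invest the THB and cover forward: 72,000,000 × 1.01344489 × 0.24271 = HKD 17,710,071.07.
Convert at spot and invest in HKD: 72,000,000 × 0.21275 × 1.127844 = HKD 17,276,314.39.
The quoted forward overvalues THB, so borrow HKD, buy THB at spot, deposit the THB at 0.67%, and sell the proceeds forward at 0.24271.
Arbitrage profit = |17,710,071.07 − 17,276,314.39| = HKD 433,757.

HKD 433,757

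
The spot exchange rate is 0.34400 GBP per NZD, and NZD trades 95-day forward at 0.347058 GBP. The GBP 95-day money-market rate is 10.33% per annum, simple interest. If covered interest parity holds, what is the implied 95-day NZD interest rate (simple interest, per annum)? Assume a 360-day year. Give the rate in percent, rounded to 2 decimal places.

6.90%

T = 95/360 years.
CIP gives F = S · g_GBP/g_NZD, so g_GBP/g_NZD = 0.347058/0.344 = 1.0088895.
The GBP side grows by 1 + 0.1033×95/360 = 1.0272597.
So the NZD growth factor = 1.0182083.
(1.0182083 − 1)/T = 0.069000, i.e. 6.90%.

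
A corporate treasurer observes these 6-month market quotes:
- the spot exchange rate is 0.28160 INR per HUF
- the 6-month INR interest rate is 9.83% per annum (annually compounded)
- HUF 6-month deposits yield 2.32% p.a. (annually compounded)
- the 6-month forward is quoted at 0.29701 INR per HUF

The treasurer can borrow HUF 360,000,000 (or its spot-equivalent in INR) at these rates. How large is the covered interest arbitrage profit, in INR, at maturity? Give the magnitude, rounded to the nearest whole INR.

T = 6/12 years.
Keep in HUF, deliver into the forward: 360,000,000·1.01153348931·0.29701 = INR 108,156,802.20.
Swap to INR now, deposit: 360,000,000·0.28160·1.0479980916 = INR 106,241,854.53.
The quoted forward overvalues HUF, so borrow INR, buy HUF at spot, deposit the HUF at 2.32%, and sell the proceeds forward at 0.29701.
The gap between the two covered legs is INR 1,914,948.

INR 1,914,948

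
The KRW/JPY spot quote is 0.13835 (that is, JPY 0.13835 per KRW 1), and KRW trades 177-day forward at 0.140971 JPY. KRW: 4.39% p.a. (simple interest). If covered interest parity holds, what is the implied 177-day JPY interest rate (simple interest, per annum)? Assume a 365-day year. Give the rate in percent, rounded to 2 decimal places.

T = 177/365 years.
F/S = 0.140971/0.13835 = 1.0189447 = (growth of JPY) / (growth of KRW).
The KRW side grows by 1 + 0.0439×177/365 = 1.0212885.
Hence g_JPY = 1.0406365.
r = (1.0406365 − 1)/(177/365) = 0.083798 → 8.38%.

8.38%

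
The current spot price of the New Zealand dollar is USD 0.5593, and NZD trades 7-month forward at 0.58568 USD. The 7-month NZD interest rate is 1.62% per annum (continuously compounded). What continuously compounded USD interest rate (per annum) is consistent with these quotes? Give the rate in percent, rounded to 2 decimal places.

9.52%

T = 7/12 years.
CIP gives F = S · g_USD/g_NZD, so g_USD/g_NZD = 0.58568/0.5593 = 1.0471661.
The NZD side grows by e^(0.0162×7/12) = 1.0094948.
So the USD growth factor = 1.0571087.
Take logs: ln 1.0571087 / (7/12) = 0.095207, so 9.52%.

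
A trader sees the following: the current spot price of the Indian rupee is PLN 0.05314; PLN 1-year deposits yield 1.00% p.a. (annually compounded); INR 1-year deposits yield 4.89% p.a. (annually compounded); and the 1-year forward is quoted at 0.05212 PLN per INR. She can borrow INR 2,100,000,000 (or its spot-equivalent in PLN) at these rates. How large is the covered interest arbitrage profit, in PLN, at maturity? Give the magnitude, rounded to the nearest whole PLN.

PLN 2,094,263

T = 1 year.
Route A — deposit INR, sell forward: 2,100,000,000 × 1.048900 × 0.05212 = PLN 114,804,202.80.
Route B — convert at spot, deposit PLN: 2,100,000,000 × 0.05314 × 1.010000 = PLN 112,709,940.00.
The quoted forward overvalues INR, so borrow PLN, buy INR at spot, deposit the INR at 4.89%, and sell the proceeds forward at 0.05212.
Arbitrage profit = |114,804,202.80 − 112,709,940.00| = PLN 2,094,263.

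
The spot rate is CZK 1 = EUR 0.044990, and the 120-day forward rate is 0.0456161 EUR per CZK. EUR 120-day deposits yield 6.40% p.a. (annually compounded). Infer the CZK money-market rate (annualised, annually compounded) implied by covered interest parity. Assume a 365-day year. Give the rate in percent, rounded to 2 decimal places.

2.02%

T = 120/365 years.
By CIP, F/S equals the EUR-to-CZK growth ratio: 0.0456161/0.04499 = 1.0139164.
EUR growth factor: (1 + 0.0640)^(120/365) = 1.0206046.
That pins the CZK growth at 1.0065964.
Annualise: 1.0065964^(365/120) − 1 = 0.020199 = 2.02%.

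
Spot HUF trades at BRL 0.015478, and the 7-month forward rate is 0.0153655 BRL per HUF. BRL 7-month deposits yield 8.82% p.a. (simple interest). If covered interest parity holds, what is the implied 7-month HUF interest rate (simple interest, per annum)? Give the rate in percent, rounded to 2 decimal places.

10.14%

T = 7/12 years.
F/S = 0.0153655/0.015478 = 0.9927316 = (growth of BRL) / (growth of HUF).
BRL growth factor: 1 + 0.0882×7/12 = 1.051450.
Hence g_HUF = 1.0591483.
(1.0591483 − 1)/T = 0.101397, i.e. 10.14%.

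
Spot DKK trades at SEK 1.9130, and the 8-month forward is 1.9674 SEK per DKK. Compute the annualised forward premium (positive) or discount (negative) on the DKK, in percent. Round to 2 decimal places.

T = 8/12 years.
DKK trades forward at +2.84370% vs spot over the period.
Annualise by dividing by T: 0.0284370 / (8/12) = 0.042656 → 4.27%.

+4.27%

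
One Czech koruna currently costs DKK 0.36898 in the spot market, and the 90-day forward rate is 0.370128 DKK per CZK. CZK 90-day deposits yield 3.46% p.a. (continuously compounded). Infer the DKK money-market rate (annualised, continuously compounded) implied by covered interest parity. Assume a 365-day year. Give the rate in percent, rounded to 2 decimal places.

4.72%

T = 90/365 years.
F/S = 0.370128/0.36898 = 1.0031113 = (growth of DKK) / (growth of CZK).
CZK growth factor: e^(0.0346×90/365) = 1.008568.
Hence g_DKK = 1.011706.
r = ln(1.011706)/(90/365) = 0.047199 → 4.72%.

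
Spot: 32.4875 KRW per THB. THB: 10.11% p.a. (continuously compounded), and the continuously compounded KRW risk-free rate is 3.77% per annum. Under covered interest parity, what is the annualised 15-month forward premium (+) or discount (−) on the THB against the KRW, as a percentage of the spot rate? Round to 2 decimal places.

-6.10%

T = 15/12 years.
F = S · g_KRW/g_THB = 32.4875 × 1.048253/1.1347076 = 30.0122422.
Annualised premium = (F − S)/S × (1/T) = (30.0122422 − 32.4875)/32.4875 ÷ (15/12) = -6.10%.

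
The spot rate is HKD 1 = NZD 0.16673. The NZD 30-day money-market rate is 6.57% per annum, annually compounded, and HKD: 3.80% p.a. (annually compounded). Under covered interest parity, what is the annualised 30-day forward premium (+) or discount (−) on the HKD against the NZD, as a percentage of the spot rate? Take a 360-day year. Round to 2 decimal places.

+2.64%

T = 30/360 years.
No-arbitrage forward: 0.16673 × 1.0053167 / 1.0031128 = 0.16709632 NZD/HKD.
(F − S)/S ÷ T = (0.16709632 − 0.16673)/0.16673/(30/360) = 0.026365 → 2.64%.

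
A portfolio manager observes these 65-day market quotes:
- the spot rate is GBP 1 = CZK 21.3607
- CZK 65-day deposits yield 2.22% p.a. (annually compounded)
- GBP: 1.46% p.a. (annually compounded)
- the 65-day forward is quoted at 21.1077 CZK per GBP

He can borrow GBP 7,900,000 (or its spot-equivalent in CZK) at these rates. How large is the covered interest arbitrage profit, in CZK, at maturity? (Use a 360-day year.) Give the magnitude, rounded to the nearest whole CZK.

CZK 2,232,066

T = 65/360 years.
Route A — deposit GBP, sell forward: 7,900,000 × 1.00262048025 × 21.1077 = CZK 167,187,797.26.
Route B — convert at spot, deposit CZK: 7,900,000 × 21.3607 × 1.00397235753 = CZK 169,419,863.47.
The quoted forward undervalues GBP, so borrow GBP, convert to CZK at spot, deposit the CZK at 2.22%, and buy GBP forward at 21.1077 to cover the loan.
Arbitrage profit = |167,187,797.26 − 169,419,863.47| = CZK 2,232,066.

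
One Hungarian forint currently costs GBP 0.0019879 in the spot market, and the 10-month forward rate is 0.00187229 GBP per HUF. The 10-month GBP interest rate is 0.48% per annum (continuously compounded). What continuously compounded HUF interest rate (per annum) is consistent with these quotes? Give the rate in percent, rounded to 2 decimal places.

7.67%

T = 10/12 years.
F/S = 0.00187229/0.0019879 = 0.9418432 = (growth of GBP) / (growth of HUF).
The GBP side grows by e^(0.0048×10/12) = 1.004008.
So the HUF growth factor = 1.0660033.
Take logs: ln 1.0660033 / (10/12) = 0.076700, so 7.67%.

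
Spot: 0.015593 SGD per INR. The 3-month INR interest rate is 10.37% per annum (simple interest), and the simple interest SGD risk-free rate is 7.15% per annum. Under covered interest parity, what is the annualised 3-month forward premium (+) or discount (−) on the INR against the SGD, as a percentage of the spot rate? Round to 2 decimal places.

-3.14%

T = 3/12 years.
No-arbitrage forward: 0.015593 × 1.017875 / 1.025925 = 0.015470648 SGD/INR.
(F − S)/S ÷ T = (0.015470648 − 0.015593)/0.015593/(3/12) = -0.031386 → -3.14%.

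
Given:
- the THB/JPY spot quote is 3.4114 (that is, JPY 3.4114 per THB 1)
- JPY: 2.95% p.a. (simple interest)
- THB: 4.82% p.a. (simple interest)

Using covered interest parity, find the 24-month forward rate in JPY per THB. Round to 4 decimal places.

3.2950

T = 2 years.
JPY growth factor: 1 + 0.0295×2 = 1.059000.
THB accumulates by 1 + 0.0482×2 = 1.096400.
So F = 3.4114 × 1.059000 / 1.096400 = 3.295032 (JPY/THB).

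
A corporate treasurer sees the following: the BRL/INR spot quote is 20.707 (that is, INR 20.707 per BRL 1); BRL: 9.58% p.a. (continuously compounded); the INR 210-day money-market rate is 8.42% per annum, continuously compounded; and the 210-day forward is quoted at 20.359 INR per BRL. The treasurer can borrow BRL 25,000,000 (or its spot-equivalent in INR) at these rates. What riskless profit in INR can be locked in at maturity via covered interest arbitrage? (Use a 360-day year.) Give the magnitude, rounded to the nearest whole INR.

INR 5,508,268

T = 210/360 years.
Route A — deposit BRL, sell forward: 25,000,000 × 1.05747430454 × 20.359 = INR 538,227,984.15.
Route B — convert at spot, deposit INR: 25,000,000 × 20.707 × 1.0503428836 = INR 543,736,252.27.
The quoted forward undervalues BRL, so borrow BRL, convert to INR at spot, deposit the INR at 8.42%, and buy BRL forward at 20.359 to cover the loan.
The gap between the two covered legs is INR 5,508,268.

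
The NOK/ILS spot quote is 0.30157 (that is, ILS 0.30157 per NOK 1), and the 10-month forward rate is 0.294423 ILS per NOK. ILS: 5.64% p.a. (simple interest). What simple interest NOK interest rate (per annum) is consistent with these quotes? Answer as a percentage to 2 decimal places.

8.69%

T = 10/12 years.
F/S = 0.294423/0.30157 = 0.9763007 = (growth of ILS) / (growth of NOK).
ILS growth factor: 1 + 0.0564×10/12 = 1.047000.
Hence g_NOK = 1.0724155.
(1.0724155 − 1)/T = 0.086899, i.e. 8.69%.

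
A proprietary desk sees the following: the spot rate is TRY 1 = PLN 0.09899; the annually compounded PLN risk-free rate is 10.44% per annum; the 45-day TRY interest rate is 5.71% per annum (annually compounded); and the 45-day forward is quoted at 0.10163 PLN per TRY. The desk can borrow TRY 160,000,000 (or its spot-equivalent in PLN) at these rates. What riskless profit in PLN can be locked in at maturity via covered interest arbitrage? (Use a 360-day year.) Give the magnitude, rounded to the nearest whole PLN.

T = 45/360 years.
Invest the TRY and cover forward: 160,000,000 × 1.0069653094 × 0.10163 = PLN 16,374,061.50.
Convert at spot and invest in PLN: 160,000,000 × 0.09899 × 1.0124901334 = PLN 16,036,223.73.
The quoted forward overvalues TRY, so borrow PLN, buy TRY at spot, deposit the TRY at 5.71%, and sell the proceeds forward at 0.10163.
Profit = 16,374,061.50 − 16,036,223.73 = PLN 337,838.

PLN 337,838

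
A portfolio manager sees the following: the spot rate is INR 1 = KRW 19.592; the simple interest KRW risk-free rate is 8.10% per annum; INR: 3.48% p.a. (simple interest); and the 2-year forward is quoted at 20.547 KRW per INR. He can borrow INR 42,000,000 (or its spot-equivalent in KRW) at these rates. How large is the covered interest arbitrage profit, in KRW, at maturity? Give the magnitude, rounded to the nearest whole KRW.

KRW 33,130,978

T = 2 years.
Keep in INR, deliver into the forward: 42,000,000·1.069600·20.547 = KRW 923,036,990.40.
Swap to KRW now, deposit: 42,000,000·19.592·1.162000 = KRW 956,167,968.00.
The quoted forward undervalues INR, so borrow INR, convert to KRW at spot, deposit the KRW at 8.10%, and buy INR forward at 20.547 to cover the loan.
Profit = 956,167,968.00 − 923,036,990.40 = KRW 33,130,978.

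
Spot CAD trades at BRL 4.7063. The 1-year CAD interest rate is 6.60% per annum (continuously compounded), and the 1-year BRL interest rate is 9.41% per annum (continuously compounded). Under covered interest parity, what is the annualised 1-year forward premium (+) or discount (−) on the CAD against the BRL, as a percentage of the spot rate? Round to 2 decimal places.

+2.85%

T = 1 year.
CIP forward (BRL per CAD) = 4.7063 × 1.0986696/1.0682267 = 4.8404227.
Annualised premium = (F − S)/S × (1/T) = (4.8404227 − 4.7063)/4.7063 ÷ 1 = 2.85%.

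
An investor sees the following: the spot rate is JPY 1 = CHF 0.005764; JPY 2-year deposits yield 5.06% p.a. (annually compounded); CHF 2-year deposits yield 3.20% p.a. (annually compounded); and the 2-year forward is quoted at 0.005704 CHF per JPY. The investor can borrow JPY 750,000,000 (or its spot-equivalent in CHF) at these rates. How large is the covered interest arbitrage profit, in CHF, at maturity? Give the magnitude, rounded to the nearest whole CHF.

CHF 117,788

T = 2 years.
Invest the JPY and cover forward: 750,000,000 × 1.10376036 × 0.005704 = CHF 4,721,886.82.
Convert at spot and invest in CHF: 750,000,000 × 0.005764 × 1.065024 = CHF 4,604,098.75.
The quoted forward overvalues JPY, so borrow CHF, buy JPY at spot, deposit the JPY at 5.06%, and sell the proceeds forward at 0.005704.
The gap between the two covered legs is CHF 117,788.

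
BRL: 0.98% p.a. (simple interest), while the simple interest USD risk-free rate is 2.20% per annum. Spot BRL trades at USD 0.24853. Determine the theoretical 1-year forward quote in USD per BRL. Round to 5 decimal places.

0.25153

T = 1 year.
Growth of 1 USD over T: 1 + 0.0220×1 = 1.022000.
Growth of 1 BRL over T: 1 + 0.0098×1 = 1.009800.
CIP: F = S · (grow USD)/(grow BRL) = 0.24853 × 1.022000/1.009800 = 0.2515326 USD per BRL.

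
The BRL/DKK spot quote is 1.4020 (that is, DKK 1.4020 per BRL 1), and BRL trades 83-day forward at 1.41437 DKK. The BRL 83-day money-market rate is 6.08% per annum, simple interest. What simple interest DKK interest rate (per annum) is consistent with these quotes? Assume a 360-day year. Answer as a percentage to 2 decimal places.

9.96%

T = 83/360 years.
F/S = 1.41437/1.402 = 1.0088231 = (growth of DKK) / (growth of BRL).
The BRL side grows by 1 + 0.0608×83/360 = 1.0140178.
So the DKK growth factor = 1.0229646.
(1.0229646 − 1)/T = 0.099605, i.e. 9.96%.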